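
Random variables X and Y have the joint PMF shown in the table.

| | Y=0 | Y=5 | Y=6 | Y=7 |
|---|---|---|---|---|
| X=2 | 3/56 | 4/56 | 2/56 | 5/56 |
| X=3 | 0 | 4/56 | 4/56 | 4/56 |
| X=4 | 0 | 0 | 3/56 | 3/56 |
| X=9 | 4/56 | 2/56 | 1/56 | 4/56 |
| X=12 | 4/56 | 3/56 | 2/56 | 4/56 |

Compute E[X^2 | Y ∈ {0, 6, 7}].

P(Y ∈ {0, 6, 7}) = 43/56.
Summing X^2·P(X=x,Y=y) over the conditioning event gives 2377/56.
E[X^2 | Y ∈ {0, 6, 7}] = (2377/56) / (43/56) = 2377/43.

2377/43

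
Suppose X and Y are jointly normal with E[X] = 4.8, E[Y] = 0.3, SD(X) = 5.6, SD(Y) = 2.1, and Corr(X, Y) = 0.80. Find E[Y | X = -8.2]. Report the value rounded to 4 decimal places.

The regression of Y on X has slope ρ·σ_Y/σ_X and passes through (μ_X, μ_Y).
E[Y | X=-8.2] = 0.3 + (0.80)·(2.1/5.6)·(-8.2 − (4.8)) = 0.3 + (0.3)·(-13) = -3.6000.

-3.6000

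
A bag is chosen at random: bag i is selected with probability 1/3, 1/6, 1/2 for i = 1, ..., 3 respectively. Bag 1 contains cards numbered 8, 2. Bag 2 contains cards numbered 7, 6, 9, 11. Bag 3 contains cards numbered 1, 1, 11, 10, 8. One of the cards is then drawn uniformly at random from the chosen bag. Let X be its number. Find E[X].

E[X | bag 1] = (8+2)/2 = 5.
E[X | bag 2] = (7+6+9+11)/4 = 33/4.
E[X | bag 3] = (1+1+11+10+8)/5 = 31/5.
By the law of total expectation,
E[X] = (1/3)·(5) + (1/6)·(33/4) + (1/2)·(31/5) = 737/120.

737/120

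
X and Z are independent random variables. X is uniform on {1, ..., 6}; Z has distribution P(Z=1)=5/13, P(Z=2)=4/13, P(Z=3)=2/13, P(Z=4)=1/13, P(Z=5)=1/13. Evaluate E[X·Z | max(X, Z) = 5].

P(max(X, Z) = 5) = 17/78.
Summing XZ·P(x,y) over outcomes with max(X, Z) = 5 gives 95/39.
E[X·Z | max(X, Z) = 5] = (95/39) / (17/78) = 190/17.

190/17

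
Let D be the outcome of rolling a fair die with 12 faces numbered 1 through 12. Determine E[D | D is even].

Given D is even, D is equally likely to be any of {2, 4, 6, 8, 10, 12}.
E[D | D is even] = (2 + 4 + 6 + 8 + 10 + 12) / 6 = 7.

7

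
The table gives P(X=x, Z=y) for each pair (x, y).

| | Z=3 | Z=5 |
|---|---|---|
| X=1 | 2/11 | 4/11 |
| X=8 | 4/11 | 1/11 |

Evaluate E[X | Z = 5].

12/5

P(Z = 5) = 5/11.
Summing X·P(X=x,Z=y) over the conditioning event gives 12/11.
E[X | Z = 5] = (12/11) / (5/11) = 12/5.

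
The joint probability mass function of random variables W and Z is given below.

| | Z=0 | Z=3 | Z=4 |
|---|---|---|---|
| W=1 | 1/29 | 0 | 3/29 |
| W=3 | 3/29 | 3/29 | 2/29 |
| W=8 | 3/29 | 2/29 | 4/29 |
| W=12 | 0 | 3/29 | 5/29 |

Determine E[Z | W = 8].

22/9

P(W = 8) = 9/29.
Σ Z·P over the event = 0·(3/29) + 3·(2/29) + 4·(4/29) = 22/29.
E[Z | W = 8] = (22/29) / (9/29) = 22/9.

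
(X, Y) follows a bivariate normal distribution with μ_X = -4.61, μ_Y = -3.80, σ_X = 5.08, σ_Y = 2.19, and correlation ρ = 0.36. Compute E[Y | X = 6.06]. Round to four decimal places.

The regression of Y on X has slope ρ·σ_Y/σ_X and passes through (μ_X, μ_Y).
E[Y | X=6.06] = -3.80 + (0.36)·(2.19/5.08)·(6.06 − (-4.61)) = -3.80 + (0.1552)·(10.67) = -2.1440.

-2.1440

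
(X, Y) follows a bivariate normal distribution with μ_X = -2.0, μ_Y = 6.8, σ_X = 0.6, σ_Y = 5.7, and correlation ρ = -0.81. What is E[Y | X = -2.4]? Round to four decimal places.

The regression of Y on X has slope ρ·σ_Y/σ_X and passes through (μ_X, μ_Y).
E[Y | X=-2.4] = 6.8 + (-0.81)·(5.7/0.6)·(-2.4 − (-2.0)) = 6.8 + (-7.695)·(-0.4) = 9.8780.

9.8780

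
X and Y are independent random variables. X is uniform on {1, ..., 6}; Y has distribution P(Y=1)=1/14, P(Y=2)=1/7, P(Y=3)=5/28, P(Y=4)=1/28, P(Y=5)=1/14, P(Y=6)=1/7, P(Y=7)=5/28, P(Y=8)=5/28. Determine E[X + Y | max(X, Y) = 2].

17/5

P(max(X, Y) = 2) = 5/84.
Summing (X+Y)·P(x,y) over outcomes with max(X, Y) = 2 gives 17/84.
E[X + Y | max(X, Y) = 2] = (17/84) / (5/84) = 17/5.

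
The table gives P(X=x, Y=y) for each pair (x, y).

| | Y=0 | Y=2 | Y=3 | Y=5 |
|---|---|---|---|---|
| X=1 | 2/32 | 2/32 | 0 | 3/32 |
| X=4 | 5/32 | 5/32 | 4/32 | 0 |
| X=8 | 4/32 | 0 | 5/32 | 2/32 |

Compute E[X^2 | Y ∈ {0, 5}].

P(Y ∈ {0, 5}) = 1/2.
Σ X^2·P over the event = 1·(2/32) + 1·(3/32) + 16·(5/32) + 64·(4/32) + 64·(2/32) = 469/32.
E[X^2 | Y ∈ {0, 5}] = (469/32) / (1/2) = 469/16.

469/16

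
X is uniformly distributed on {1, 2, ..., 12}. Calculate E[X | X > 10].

23/2

Given X > 10, X is equally likely to be any of {11, 12}.
E[X | X > 10] = (11 + 12) / 2 = 23/2.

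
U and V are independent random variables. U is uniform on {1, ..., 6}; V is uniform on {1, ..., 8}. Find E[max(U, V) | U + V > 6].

203/33

P(U + V > 6) = 11/16.
Summing max(U,V)·P(x,y) over outcomes with U + V > 6 gives 203/48.
E[max(U, V) | U + V > 6] = (203/48) / (11/16) = 203/33.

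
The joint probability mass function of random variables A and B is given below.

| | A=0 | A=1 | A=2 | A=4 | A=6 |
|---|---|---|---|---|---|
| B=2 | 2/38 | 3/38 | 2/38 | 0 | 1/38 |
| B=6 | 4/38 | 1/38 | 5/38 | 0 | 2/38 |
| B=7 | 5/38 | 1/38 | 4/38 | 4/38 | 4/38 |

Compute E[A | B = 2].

P(B = 2) = 4/19.
Σ A·P over the event = 0·(2/38) + 1·(3/38) + 2·(2/38) + 6·(1/38) = 13/38.
E[A | B = 2] = (13/38) / (4/19) = 13/8.

13/8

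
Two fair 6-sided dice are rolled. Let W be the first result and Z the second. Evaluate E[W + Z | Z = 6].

19/2

Outcomes with Z = 6: (1,6), (2,6), (3,6), (4,6), (5,6), (6,6), each with probability 1/36.
E[W + Z | Z = 6] = (7 + 8 + 9 + 10 + 11 + 12) / 6 = 19/2.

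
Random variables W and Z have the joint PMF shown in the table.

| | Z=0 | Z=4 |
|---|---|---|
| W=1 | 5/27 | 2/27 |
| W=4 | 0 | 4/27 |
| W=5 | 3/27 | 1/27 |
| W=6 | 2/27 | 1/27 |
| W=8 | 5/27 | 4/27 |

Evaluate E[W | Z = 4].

P(Z = 4) = 4/9.
Σ W·P over the event = 1·(2/27) + 4·(4/27) + 5·(1/27) + 6·(1/27) + 8·(4/27) = 61/27.
E[W | Z = 4] = (61/27) / (4/9) = 61/12.

61/12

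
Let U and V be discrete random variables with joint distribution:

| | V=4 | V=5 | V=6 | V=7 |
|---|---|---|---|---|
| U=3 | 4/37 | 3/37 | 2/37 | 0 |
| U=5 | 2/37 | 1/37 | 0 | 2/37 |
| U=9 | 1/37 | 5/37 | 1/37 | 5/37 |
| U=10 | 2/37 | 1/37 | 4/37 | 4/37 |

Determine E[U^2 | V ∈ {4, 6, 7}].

P(V ∈ {4, 6, 7}) = 27/37.
Summing U^2·P(U=x,V=y) over the conditioning event gives 1721/37.
E[U^2 | V ∈ {4, 6, 7}] = (1721/37) / (27/37) = 1721/27.

1721/27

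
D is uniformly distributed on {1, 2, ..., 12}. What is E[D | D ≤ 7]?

Given D ≤ 7, D is equally likely to be any of {1, 2, 3, 4, 5, 6, 7}.
E[D | D ≤ 7] = (1 + 2 + 3 + 4 + 5 + 6 + 7) / 7 = 4.

4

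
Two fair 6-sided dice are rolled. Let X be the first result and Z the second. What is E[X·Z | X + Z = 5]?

5

P(X + Z = 5) = 1/9.
Summing XZ·P(x,y) over outcomes with X + Z = 5 gives 5/9.
E[X·Z | X + Z = 5] = (5/9) / (1/9) = 5.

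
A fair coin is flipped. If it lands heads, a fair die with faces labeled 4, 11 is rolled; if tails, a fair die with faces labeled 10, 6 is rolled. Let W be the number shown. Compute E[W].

31/4

E[W | heads] = (4+11)/2 = 15/2.
E[W | tails] = (10+6)/2 = 8.
E[W] = (1/2)·(15/2) + (1/2)·(8) = 31/4.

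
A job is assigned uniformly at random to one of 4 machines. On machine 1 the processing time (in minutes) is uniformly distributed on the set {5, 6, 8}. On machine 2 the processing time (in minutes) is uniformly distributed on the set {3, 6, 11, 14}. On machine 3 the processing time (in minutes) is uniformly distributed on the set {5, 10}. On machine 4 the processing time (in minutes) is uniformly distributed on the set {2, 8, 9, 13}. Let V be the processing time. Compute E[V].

E[V | machine 1] = (5+6+8)/3 = 19/3.
E[V | machine 2] = (3+6+11+14)/4 = 17/2.
E[V | machine 3] = (5+10)/2 = 15/2.
E[V | machine 4] = (2+8+9+13)/4 = 8.
By the law of total expectation,
E[V] = (1/4)·(19/3) + (1/4)·(17/2) + (1/4)·(15/2) + (1/4)·(8) = 91/12.

91/12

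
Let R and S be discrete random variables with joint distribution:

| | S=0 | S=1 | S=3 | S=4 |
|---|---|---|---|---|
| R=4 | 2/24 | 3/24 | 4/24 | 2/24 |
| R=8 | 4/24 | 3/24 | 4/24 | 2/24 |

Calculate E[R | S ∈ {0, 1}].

19/3

P(S ∈ {0, 1}) = 1/2.
Σ R·P over the event = 4·(2/24) + 4·(3/24) + 8·(4/24) + 8·(3/24) = 19/6.
E[R | S ∈ {0, 1}] = (19/6) / (1/2) = 19/3.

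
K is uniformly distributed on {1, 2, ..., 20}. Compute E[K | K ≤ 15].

P(K ≤ 15) = 3/4.
E[K | K ≤ 15] = (6) / (3/4) = 8.

8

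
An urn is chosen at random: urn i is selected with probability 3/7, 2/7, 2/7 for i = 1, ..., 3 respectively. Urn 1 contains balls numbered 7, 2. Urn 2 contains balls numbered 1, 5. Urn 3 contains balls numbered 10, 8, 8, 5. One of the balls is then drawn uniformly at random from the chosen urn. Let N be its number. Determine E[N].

5

E[N | urn 1] = (7+2)/2 = 9/2.
E[N | urn 2] = (1+5)/2 = 3.
E[N | urn 3] = (10+8+8+5)/4 = 31/4.
By the law of total expectation,
E[N] = (3/7)·(9/2) + (2/7)·(3) + (2/7)·(31/4) = 5.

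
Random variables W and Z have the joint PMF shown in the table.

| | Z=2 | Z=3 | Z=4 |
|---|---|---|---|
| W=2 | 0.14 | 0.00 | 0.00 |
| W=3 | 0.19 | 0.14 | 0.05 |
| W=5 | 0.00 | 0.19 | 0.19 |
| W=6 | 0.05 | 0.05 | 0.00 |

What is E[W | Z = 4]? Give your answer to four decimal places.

4.5833

P(Z = 4) = 0.24.
Σ W·P over the event = 3·(0.05) + 5·(0.19) = 1.10.
E[W | Z = 4] = (1.10) / (0.24) = 4.5833.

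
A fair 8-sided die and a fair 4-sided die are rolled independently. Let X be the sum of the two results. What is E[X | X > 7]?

P(X > 7) = 7/16.
Σ over the event: 8·1/8 + 9·1/8 + 10·3/32 + 11·1/16 + 12·1/32 = 33/8.
E[X | X > 7] = (33/8) / (7/16) = 66/7.

66/7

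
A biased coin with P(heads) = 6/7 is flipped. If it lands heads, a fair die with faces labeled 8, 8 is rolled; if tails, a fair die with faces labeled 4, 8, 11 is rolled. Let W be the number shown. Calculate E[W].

167/21

E[W | heads] = (8+8)/2 = 8.
E[W | tails] = (4+8+11)/3 = 23/3.
E[W] = (6/7)·(8) + (1/7)·(23/3) = 167/21.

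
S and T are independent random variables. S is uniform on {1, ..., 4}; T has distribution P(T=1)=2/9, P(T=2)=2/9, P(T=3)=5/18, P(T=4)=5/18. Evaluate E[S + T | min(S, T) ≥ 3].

P(min(S, T) ≥ 3) = 5/18.
Summing (S+T)·P(x,y) over outcomes with min(S, T) ≥ 3 gives 35/18.
E[S + T | min(S, T) ≥ 3] = (35/18) / (5/18) = 7.

7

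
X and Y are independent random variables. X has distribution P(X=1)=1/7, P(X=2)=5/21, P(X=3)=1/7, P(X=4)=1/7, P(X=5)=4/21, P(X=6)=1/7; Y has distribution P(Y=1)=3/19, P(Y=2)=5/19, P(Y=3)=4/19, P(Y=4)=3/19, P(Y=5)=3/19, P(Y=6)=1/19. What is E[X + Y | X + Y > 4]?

P(X + Y > 4) = 314/399.
Summing (X+Y)·P(x,y) over outcomes with X + Y > 4 gives 2294/399.
E[X + Y | X + Y > 4] = (2294/399) / (314/399) = 1147/157.

1147/157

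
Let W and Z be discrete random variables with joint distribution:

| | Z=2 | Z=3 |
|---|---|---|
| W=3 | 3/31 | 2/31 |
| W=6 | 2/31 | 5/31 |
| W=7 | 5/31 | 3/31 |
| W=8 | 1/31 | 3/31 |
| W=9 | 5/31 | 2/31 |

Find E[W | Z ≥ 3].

P(Z ≥ 3) = 15/31.
Σ W·P over the event = 3·(2/31) + 6·(5/31) + 7·(3/31) + 8·(3/31) + 9·(2/31) = 99/31.
E[W | Z ≥ 3] = (99/31) / (15/31) = 33/5.

33/5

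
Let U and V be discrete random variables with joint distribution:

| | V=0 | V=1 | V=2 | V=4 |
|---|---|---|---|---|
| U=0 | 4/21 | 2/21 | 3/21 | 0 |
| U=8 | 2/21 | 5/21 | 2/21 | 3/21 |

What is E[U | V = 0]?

8/3

P(V = 0) = 2/7.
Σ U·P over the event = 0·(4/21) + 8·(2/21) = 16/21.
E[U | V = 0] = (16/21) / (2/7) = 8/3.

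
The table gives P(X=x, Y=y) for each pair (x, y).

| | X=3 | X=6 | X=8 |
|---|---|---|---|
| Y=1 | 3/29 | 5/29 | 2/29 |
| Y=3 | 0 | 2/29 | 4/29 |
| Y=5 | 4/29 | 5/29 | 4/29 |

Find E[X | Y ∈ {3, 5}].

P(Y ∈ {3, 5}) = 19/29.
Summing X·P(X=x,Y=y) over the conditioning event gives 118/29.
E[X | Y ∈ {3, 5}] = (118/29) / (19/29) = 118/19.

118/19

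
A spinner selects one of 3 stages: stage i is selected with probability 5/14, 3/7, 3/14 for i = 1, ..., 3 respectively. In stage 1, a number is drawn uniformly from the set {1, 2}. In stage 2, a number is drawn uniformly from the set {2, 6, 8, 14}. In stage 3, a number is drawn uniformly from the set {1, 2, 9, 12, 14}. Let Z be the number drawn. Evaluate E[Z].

753/140

E[Z | stage 1] = (1+2)/2 = 3/2.
E[Z | stage 2] = (2+6+8+14)/4 = 15/2.
E[Z | stage 3] = (1+2+9+12+14)/5 = 38/5.
E[Z] = (5/14)·(3/2) + (3/7)·(15/2) + (3/14)·(38/5) = 753/140.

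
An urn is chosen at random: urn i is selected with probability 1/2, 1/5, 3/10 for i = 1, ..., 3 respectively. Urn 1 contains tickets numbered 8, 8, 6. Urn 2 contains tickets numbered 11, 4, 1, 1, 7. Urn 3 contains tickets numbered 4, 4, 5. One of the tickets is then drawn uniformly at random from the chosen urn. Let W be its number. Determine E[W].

E[W | urn 1] = (8+8+6)/3 = 22/3.
E[W | urn 2] = (11+4+1+1+7)/5 = 24/5.
E[W | urn 3] = (4+4+5)/3 = 13/3.
By the law of total expectation,
E[W] = (1/2)·(22/3) + (1/5)·(24/5) + (3/10)·(13/3) = 889/150.

889/150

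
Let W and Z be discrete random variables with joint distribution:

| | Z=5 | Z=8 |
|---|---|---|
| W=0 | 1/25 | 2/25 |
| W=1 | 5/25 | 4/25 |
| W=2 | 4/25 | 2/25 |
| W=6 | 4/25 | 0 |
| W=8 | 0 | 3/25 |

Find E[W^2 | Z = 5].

P(Z = 5) = 14/25.
Σ W^2·P over the event = 0·(1/25) + 1·(5/25) + 4·(4/25) + 36·(4/25) = 33/5.
E[W^2 | Z = 5] = (33/5) / (14/25) = 165/14.

165/14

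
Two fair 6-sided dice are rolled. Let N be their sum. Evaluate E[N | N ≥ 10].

32/3

P(N ≥ 10) = 1/6.
Σ over the event: 10·1/12 + 11·1/18 + 12·1/36 = 16/9.
E[N | N ≥ 10] = (16/9) / (1/6) = 32/3.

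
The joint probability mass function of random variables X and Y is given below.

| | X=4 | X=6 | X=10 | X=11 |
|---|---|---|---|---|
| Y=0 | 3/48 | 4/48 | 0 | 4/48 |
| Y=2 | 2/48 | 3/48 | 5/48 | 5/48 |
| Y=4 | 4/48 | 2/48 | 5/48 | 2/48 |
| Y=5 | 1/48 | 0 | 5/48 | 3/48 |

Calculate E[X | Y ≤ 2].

211/26

P(Y ≤ 2) = 13/24.
Σ X·P over the event = 4·(3/48) + 4·(2/48) + 6·(4/48) + 6·(3/48) + 10·(5/48) + 11·(4/48) + 11·(5/48) = 211/48.
E[X | Y ≤ 2] = (211/48) / (13/24) = 211/26.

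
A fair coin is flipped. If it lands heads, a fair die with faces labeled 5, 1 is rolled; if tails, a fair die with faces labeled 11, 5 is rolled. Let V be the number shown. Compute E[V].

11/2

E[V | heads] = (5+1)/2 = 3.
E[V | tails] = (11+5)/2 = 8.
By the law of total expectation,
E[V] = (1/2)·(3) + (1/2)·(8) = 11/2.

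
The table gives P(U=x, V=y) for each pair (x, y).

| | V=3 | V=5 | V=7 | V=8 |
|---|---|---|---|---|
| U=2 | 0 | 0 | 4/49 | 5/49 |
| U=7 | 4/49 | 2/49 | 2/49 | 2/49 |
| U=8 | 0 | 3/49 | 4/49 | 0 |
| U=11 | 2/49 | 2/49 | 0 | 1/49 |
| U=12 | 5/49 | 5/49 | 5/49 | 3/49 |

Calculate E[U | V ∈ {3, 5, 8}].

301/34

P(V ∈ {3, 5, 8}) = 34/49.
Summing U·P(U=x,V=y) over the conditioning event gives 43/7.
E[U | V ∈ {3, 5, 8}] = (43/7) / (34/49) = 301/34.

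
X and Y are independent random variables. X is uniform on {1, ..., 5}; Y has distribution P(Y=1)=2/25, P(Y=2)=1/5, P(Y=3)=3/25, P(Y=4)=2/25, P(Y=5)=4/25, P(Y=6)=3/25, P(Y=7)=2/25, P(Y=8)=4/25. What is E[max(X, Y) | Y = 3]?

P(Y = 3) = 3/25.
Summing max(X,Y)·P(x,y) over outcomes with Y = 3 gives 54/125.
E[max(X, Y) | Y = 3] = (54/125) / (3/25) = 18/5.

18/5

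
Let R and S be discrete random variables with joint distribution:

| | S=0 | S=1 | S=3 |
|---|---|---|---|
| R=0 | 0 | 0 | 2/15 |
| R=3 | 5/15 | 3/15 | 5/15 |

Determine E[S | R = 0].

3

P(R = 0) = 2/15.
Σ S·P over the event = 3·(2/15) = 2/5.
E[S | R = 0] = (2/5) / (2/15) = 3.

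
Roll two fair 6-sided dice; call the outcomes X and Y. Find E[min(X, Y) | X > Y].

7/3

P(X > Y) = 5/12.
Summing min(X,Y)·P(x,y) over outcomes with X > Y gives 35/36.
E[min(X, Y) | X > Y] = (35/36) / (5/12) = 7/3.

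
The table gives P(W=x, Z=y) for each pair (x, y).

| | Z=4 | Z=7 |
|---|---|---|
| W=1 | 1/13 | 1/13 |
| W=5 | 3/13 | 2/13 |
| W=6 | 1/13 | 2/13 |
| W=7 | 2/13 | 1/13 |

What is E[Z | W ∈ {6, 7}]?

P(W ∈ {6, 7}) = 6/13.
Σ Z·P over the event = 4·(1/13) + 7·(2/13) + 4·(2/13) + 7·(1/13) = 33/13.
E[Z | W ∈ {6, 7}] = (33/13) / (6/13) = 11/2.

11/2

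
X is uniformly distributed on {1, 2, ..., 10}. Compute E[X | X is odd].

Given X is odd, X is equally likely to be any of {1, 3, 5, 7, 9}.
E[X | X is odd] = (1 + 3 + 5 + 7 + 9) / 5 = 5.

5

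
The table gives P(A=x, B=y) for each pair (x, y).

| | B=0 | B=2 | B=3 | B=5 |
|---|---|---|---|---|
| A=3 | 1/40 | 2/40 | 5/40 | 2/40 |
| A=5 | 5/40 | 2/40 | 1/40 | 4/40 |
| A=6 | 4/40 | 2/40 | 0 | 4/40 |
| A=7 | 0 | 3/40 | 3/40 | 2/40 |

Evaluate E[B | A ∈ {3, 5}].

P(A ∈ {3, 5}) = 11/20.
Σ B·P over the event = 0·(1/40) + 2·(2/40) + 3·(5/40) + 5·(2/40) + 0·(5/40) + 2·(2/40) + 3·(1/40) + 5·(4/40) = 7/5.
E[B | A ∈ {3, 5}] = (7/5) / (11/20) = 28/11.

28/11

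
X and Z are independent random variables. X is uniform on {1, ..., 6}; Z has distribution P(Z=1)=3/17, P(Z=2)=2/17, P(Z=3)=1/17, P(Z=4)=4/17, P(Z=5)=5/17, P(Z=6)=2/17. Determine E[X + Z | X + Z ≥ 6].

P(X + Z ≥ 6) = 13/17.
Summing (X+Z)·P(x,y) over outcomes with X + Z ≥ 6 gives 320/51.
E[X + Z | X + Z ≥ 6] = (320/51) / (13/17) = 320/39.

320/39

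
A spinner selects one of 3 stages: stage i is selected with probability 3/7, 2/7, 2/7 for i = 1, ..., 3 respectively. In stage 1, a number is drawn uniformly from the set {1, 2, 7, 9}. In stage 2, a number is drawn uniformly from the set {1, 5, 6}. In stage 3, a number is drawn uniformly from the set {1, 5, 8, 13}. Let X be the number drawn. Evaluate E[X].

143/28

E[X | stage 1] = (1+2+7+9)/4 = 19/4.
E[X | stage 2] = (1+5+6)/3 = 4.
E[X | stage 3] = (1+5+8+13)/4 = 27/4.
By the law of total expectation,
E[X] = (3/7)·(19/4) + (2/7)·(4) + (2/7)·(27/4) = 143/28.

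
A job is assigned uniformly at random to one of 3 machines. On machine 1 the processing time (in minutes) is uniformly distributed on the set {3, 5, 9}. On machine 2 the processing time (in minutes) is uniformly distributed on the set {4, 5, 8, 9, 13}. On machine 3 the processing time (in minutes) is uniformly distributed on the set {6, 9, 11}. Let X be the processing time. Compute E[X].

332/45

E[X | machine 1] = (3+5+9)/3 = 17/3.
E[X | machine 2] = (4+5+8+9+13)/5 = 39/5.
E[X | machine 3] = (6+9+11)/3 = 26/3.
By the law of total expectation,
E[X] = (1/3)·(17/3) + (1/3)·(39/5) + (1/3)·(26/3) = 332/45.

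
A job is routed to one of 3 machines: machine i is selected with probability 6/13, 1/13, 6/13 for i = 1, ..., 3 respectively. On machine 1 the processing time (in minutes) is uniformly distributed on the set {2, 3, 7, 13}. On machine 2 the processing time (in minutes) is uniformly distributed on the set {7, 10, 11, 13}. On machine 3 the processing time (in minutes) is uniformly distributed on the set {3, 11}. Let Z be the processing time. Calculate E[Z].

E[Z | machine 1] = (2+3+7+13)/4 = 25/4.
E[Z | machine 2] = (7+10+11+13)/4 = 41/4.
E[Z | machine 3] = (3+11)/2 = 7.
By the law of total expectation,
E[Z] = (6/13)·(25/4) + (1/13)·(41/4) + (6/13)·(7) = 359/52.

359/52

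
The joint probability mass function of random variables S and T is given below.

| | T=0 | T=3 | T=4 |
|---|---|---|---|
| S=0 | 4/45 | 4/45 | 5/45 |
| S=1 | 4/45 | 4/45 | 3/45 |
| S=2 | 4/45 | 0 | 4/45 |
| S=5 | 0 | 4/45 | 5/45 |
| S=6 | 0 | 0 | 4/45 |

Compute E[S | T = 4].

20/7

P(T = 4) = 7/15.
Σ S·P over the event = 0·(5/45) + 1·(3/45) + 2·(4/45) + 5·(5/45) + 6·(4/45) = 4/3.
E[S | T = 4] = (4/3) / (7/15) = 20/7.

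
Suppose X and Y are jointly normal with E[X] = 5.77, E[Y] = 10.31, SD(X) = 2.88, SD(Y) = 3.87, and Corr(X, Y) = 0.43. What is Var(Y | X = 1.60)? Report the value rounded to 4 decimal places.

12.2077

Var(Y | X=x) = (1 − ρ²)·σ_Y².
Var(Y | X=1.60) = (3.87)²·(1 − (0.43)²) = 14.9769·0.8151 = 12.2077.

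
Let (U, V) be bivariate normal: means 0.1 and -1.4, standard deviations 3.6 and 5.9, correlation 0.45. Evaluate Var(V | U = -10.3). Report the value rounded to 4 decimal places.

27.7610

For a bivariate normal, Var(V | U=x) = σ_V²(1 − ρ²).
Var(V | U=-10.3) = (5.9)²·(1 − (0.45)²) = 34.81·0.7975 = 27.7610.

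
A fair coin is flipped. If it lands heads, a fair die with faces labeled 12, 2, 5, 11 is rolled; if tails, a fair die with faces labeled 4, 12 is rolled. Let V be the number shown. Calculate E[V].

E[V | heads] = (12+2+5+11)/4 = 15/2.
E[V | tails] = (4+12)/2 = 8.
By the law of total expectation,
E[V] = (1/2)·(15/2) + (1/2)·(8) = 31/4.

31/4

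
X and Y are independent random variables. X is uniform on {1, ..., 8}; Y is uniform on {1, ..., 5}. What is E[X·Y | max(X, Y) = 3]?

Outcomes with max(X, Y) = 3: (1,3), (2,3), (3,1), (3,2), (3,3), each with probability 1/40.
E[X·Y | max(X, Y) = 3] = (3 + 6 + 3 + 6 + 9) / 5 = 27/5.

27/5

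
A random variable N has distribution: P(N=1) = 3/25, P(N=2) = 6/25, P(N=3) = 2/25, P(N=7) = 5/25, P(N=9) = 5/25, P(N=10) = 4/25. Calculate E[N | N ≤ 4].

P(N ≤ 4) = 11/25.
Σ over the event: 1·3/25 + 2·6/25 + 3·2/25 = 21/25.
E[N | N ≤ 4] = (21/25) / (11/25) = 21/11.

21/11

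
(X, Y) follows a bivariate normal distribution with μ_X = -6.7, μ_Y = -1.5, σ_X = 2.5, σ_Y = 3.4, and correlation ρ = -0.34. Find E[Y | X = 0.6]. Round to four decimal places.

For a bivariate normal, E[Y | X=x] = μ_Y + ρ·(σ_Y/σ_X)·(x − μ_X).
E[Y | X=0.6] = -1.5 + (-0.34)·(3.4/2.5)·(0.6 − (-6.7)) = -1.5 + (-0.4624)·(7.3) = -4.8755.

-4.8755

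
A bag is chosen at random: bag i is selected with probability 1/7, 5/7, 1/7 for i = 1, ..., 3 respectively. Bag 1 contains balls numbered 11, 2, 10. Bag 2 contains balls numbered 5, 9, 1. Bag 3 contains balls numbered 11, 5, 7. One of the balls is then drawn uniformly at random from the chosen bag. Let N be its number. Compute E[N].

E[N | bag 1] = (11+2+10)/3 = 23/3.
E[N | bag 2] = (5+9+1)/3 = 5.
E[N | bag 3] = (11+5+7)/3 = 23/3.
By the law of total expectation,
E[N] = (1/7)·(23/3) + (5/7)·(5) + (1/7)·(23/3) = 121/21.

121/21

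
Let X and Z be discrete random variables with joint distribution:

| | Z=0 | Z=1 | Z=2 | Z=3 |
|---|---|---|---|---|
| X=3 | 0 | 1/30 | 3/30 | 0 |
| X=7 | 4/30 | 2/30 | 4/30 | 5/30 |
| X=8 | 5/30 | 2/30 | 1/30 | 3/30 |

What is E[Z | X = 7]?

P(X = 7) = 1/2.
Σ Z·P over the event = 0·(4/30) + 1·(2/30) + 2·(4/30) + 3·(5/30) = 5/6.
E[Z | X = 7] = (5/6) / (1/2) = 5/3.

5/3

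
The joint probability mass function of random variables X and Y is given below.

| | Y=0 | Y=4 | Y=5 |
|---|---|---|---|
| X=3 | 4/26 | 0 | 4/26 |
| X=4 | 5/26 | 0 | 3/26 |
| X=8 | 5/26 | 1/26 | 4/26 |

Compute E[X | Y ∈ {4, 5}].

P(Y ∈ {4, 5}) = 6/13.
Σ X·P over the event = 3·(4/26) + 4·(3/26) + 8·(1/26) + 8·(4/26) = 32/13.
E[X | Y ∈ {4, 5}] = (32/13) / (6/13) = 16/3.

16/3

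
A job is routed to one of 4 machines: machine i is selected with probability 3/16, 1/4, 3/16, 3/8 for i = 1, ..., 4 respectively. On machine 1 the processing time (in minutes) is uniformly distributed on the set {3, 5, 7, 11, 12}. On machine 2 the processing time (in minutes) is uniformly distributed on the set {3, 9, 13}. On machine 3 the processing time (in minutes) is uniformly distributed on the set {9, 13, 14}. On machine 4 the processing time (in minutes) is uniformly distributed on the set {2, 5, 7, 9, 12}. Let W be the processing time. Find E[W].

E[W | machine 1] = (3+5+7+11+12)/5 = 38/5.
E[W | machine 2] = (3+9+13)/3 = 25/3.
E[W | machine 3] = (9+13+14)/3 = 12.
E[W | machine 4] = (2+5+7+9+12)/5 = 7.
E[W] = (3/16)·(38/5) + (1/4)·(25/3) + (3/16)·(12) + (3/8)·(7) = 503/60.

503/60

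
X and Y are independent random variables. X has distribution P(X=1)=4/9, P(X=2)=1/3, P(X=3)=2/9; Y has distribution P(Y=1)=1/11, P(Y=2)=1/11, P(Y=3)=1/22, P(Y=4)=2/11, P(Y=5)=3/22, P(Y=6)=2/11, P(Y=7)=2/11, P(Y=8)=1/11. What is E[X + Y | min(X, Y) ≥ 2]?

77/10

P(min(X, Y) ≥ 2) = 50/99.
Summing (X+Y)·P(x,y) over outcomes with min(X, Y) ≥ 2 gives 35/9.
E[X + Y | min(X, Y) ≥ 2] = (35/9) / (50/99) = 77/10.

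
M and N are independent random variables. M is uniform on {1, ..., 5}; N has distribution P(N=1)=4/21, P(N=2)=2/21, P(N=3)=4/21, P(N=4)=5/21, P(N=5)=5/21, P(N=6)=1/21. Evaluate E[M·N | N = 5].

P(N = 5) = 5/21.
Summing MN·P(x,y) over outcomes with N = 5 gives 25/7.
E[M·N | N = 5] = (25/7) / (5/21) = 15.

15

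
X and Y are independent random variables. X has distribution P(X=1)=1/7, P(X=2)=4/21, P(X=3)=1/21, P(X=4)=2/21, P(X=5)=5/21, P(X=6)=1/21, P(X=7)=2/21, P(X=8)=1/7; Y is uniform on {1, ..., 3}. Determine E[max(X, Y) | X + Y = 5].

23/7

P(X + Y = 5) = 1/9.
Summing max(X,Y)·P(x,y) over outcomes with X + Y = 5 gives 23/63.
E[max(X, Y) | X + Y = 5] = (23/63) / (1/9) = 23/7.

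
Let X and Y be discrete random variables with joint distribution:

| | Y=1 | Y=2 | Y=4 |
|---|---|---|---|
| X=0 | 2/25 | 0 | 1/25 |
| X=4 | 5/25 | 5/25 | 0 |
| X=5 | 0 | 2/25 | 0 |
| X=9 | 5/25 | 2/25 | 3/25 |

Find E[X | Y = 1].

65/12

P(Y = 1) = 12/25.
Σ X·P over the event = 0·(2/25) + 4·(5/25) + 9·(5/25) = 13/5.
E[X | Y = 1] = (13/5) / (12/25) = 65/12.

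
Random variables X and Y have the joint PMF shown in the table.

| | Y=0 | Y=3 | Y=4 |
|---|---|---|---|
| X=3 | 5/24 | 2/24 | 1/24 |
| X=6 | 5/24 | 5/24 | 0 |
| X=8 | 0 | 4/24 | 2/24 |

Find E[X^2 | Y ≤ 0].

P(Y ≤ 0) = 5/12.
Summing X^2·P(X=x,Y=y) over the conditioning event gives 75/8.
E[X^2 | Y ≤ 0] = (75/8) / (5/12) = 45/2.

45/2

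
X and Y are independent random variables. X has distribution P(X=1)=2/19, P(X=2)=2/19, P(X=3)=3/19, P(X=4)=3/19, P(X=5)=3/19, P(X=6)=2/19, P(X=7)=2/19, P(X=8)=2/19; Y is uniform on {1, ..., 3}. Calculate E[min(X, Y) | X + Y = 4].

P(X + Y = 4) = 7/57.
Summing min(X,Y)·P(x,y) over outcomes with X + Y = 4 gives 3/19.
E[min(X, Y) | X + Y = 4] = (3/19) / (7/57) = 9/7.

9/7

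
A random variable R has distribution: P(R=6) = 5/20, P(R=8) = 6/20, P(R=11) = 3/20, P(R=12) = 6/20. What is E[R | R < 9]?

78/11

P(R < 9) = 11/20.
Σ over the event: 6·1/4 + 8·3/10 = 39/10.
E[R | R < 9] = (39/10) / (11/20) = 78/11.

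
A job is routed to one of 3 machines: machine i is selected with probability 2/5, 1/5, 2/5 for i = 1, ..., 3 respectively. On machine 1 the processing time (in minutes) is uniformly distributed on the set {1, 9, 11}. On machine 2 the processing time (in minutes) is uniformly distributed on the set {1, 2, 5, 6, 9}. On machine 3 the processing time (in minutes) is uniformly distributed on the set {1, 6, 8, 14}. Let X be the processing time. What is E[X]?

331/50

E[X | machine 1] = (1+9+11)/3 = 7.
E[X | machine 2] = (1+2+5+6+9)/5 = 23/5.
E[X | machine 3] = (1+6+8+14)/4 = 29/4.
E[X] = (2/5)·(7) + (1/5)·(23/5) + (2/5)·(29/4) = 331/50.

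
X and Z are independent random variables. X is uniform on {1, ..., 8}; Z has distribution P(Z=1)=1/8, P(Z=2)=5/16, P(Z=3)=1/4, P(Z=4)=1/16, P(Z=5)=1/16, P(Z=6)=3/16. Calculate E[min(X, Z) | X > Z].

201/77

P(X > Z) = 77/128.
Summing min(X,Z)·P(x,y) over outcomes with X > Z gives 201/128.
E[min(X, Z) | X > Z] = (201/128) / (77/128) = 201/77.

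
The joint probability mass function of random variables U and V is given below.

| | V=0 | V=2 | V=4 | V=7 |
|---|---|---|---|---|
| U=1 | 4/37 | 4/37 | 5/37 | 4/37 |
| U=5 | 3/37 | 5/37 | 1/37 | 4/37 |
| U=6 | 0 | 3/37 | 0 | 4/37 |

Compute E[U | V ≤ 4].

76/25

P(V ≤ 4) = 25/37.
Σ U·P over the event = 1·(4/37) + 1·(4/37) + 1·(5/37) + 5·(3/37) + 5·(5/37) + 5·(1/37) + 6·(3/37) = 76/37.
E[U | V ≤ 4] = (76/37) / (25/37) = 76/25.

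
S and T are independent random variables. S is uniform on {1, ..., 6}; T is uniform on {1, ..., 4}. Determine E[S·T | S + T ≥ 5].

65/6

P(S + T ≥ 5) = 3/4.
Summing ST·P(x,y) over outcomes with S + T ≥ 5 gives 65/8.
E[S·T | S + T ≥ 5] = (65/8) / (3/4) = 65/6.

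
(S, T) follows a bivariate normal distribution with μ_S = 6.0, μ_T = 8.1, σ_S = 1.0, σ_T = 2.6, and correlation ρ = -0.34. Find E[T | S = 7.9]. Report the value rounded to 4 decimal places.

6.4204

The regression of T on S has slope ρ·σ_T/σ_S and passes through (μ_S, μ_T).
E[T | S=7.9] = 8.1 + (-0.34)·(2.6/1.0)·(7.9 − (6.0)) = 8.1 + (-0.884)·(1.9) = 6.4204.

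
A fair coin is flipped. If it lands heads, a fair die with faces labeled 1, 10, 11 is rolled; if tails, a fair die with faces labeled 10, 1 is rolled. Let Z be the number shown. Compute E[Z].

E[Z | heads] = (1+10+11)/3 = 22/3.
E[Z | tails] = (10+1)/2 = 11/2.
By the law of total expectation,
E[Z] = (1/2)·(22/3) + (1/2)·(11/2) = 77/12.

77/12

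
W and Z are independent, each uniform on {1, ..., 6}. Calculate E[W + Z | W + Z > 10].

34/3

P(W + Z > 10) = 1/12.
Summing (W+Z)·P(x,y) over outcomes with W + Z > 10 gives 17/18.
E[W + Z | W + Z > 10] = (17/18) / (1/12) = 34/3.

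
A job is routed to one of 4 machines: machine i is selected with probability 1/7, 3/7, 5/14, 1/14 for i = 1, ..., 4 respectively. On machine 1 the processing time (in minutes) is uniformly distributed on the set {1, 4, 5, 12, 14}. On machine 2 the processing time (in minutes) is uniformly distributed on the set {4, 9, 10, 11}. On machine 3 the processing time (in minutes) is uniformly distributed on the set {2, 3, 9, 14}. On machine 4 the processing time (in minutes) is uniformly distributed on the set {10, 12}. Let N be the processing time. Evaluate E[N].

E[N | machine 1] = (1+4+5+12+14)/5 = 36/5.
E[N | machine 2] = (4+9+10+11)/4 = 17/2.
E[N | machine 3] = (2+3+9+14)/4 = 7.
E[N | machine 4] = (10+12)/2 = 11.
By the law of total expectation,
E[N] = (1/7)·(36/5) + (3/7)·(17/2) + (5/14)·(7) + (1/14)·(11) = 557/70.

557/70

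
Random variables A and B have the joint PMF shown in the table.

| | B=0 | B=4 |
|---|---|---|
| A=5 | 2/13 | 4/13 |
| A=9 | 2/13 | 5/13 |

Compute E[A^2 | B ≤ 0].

53

P(B ≤ 0) = 4/13.
Summing A^2·P(A=x,B=y) over the conditioning event gives 212/13.
E[A^2 | B ≤ 0] = (212/13) / (4/13) = 53.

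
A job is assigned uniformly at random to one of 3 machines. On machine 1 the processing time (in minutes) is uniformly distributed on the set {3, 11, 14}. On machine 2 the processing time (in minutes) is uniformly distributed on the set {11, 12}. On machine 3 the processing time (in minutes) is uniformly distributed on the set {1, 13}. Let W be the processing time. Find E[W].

167/18

E[W | machine 1] = (3+11+14)/3 = 28/3.
E[W | machine 2] = (11+12)/2 = 23/2.
E[W | machine 3] = (1+13)/2 = 7.
By the law of total expectation,
E[W] = (1/3)·(28/3) + (1/3)·(23/2) + (1/3)·(7) = 167/18.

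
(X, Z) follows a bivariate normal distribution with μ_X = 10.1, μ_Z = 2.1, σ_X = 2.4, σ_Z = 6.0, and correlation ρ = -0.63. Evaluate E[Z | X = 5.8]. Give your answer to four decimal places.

8.8725

For a bivariate normal, E[Z | X=x] = μ_Z + ρ·(σ_Z/σ_X)·(x − μ_X).
E[Z | X=5.8] = 2.1 + (-0.63)·(6.0/2.4)·(5.8 − (10.1)) = 2.1 + (-1.575)·(-4.3) = 8.8725.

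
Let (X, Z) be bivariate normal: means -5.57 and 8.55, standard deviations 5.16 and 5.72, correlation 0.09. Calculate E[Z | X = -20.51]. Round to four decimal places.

7.0595

The regression of Z on X has slope ρ·σ_Z/σ_X and passes through (μ_X, μ_Z).
E[Z | X=-20.51] = 8.55 + (0.09)·(5.72/5.16)·(-20.51 − (-5.57)) = 8.55 + (0.099767)·(-14.94) = 7.0595.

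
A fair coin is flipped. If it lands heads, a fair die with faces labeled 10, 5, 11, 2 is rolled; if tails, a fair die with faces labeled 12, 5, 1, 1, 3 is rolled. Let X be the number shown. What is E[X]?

57/10

E[X | heads] = (10+5+11+2)/4 = 7.
E[X | tails] = (12+5+1+1+3)/5 = 22/5.
E[X] = (1/2)·(7) + (1/2)·(22/5) = 57/10.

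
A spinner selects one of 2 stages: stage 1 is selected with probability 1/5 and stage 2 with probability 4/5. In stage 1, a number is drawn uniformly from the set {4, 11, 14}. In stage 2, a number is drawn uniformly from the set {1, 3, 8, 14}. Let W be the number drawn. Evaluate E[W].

107/15

E[W | stage 1] = (4+11+14)/3 = 29/3.
E[W | stage 2] = (1+3+8+14)/4 = 13/2.
By the law of total expectation,
E[W] = (1/5)·(29/3) + (4/5)·(13/2) = 107/15.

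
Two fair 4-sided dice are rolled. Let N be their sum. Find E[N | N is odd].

P(N is odd) = 1/2.
Σ over the event: 3·1/8 + 5·1/4 + 7·1/8 = 5/2.
E[N | N is odd] = (5/2) / (1/2) = 5.

5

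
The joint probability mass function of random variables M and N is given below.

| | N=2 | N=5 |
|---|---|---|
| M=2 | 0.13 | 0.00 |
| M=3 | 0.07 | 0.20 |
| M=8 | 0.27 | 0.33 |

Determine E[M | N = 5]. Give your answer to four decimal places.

6.1132

P(N = 5) = 0.53.
Summing M·P(M=x,N=y) over the conditioning event gives 3.24.
E[M | N = 5] = (3.24) / (0.53) = 6.1132.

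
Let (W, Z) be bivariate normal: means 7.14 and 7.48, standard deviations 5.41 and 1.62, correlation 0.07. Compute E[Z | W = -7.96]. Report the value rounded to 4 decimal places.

E[Z | W=x] = μ_Z + ρ(σ_Z/σ_W)(x − μ_W) for jointly normal variables.
E[Z | W=-7.96] = 7.48 + (0.07)·(1.62/5.41)·(-7.96 − (7.14)) = 7.48 + (0.020961)·(-15.1) = 7.1635.

7.1635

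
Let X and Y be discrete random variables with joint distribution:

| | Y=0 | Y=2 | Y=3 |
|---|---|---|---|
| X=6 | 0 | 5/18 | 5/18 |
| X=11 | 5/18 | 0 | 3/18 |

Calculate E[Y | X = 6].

5/2

P(X = 6) = 5/9.
Σ Y·P over the event = 2·(5/18) + 3·(5/18) = 25/18.
E[Y | X = 6] = (25/18) / (5/9) = 5/2.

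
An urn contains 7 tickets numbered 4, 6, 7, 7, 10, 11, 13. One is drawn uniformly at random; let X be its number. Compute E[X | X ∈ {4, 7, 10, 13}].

41/5

P(X ∈ {4, 7, 10, 13}) = 5/7.
Σ over the event: 4·1/7 + 7·2/7 + 10·1/7 + 13·1/7 = 41/7.
E[X | X ∈ {4, 7, 10, 13}] = (41/7) / (5/7) = 41/5.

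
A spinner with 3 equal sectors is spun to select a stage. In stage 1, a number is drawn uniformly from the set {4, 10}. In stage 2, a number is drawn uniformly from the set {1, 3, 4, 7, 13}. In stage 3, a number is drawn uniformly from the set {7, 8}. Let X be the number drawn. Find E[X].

67/10

E[X | stage 1] = (4+10)/2 = 7.
E[X | stage 2] = (1+3+4+7+13)/5 = 28/5.
E[X | stage 3] = (7+8)/2 = 15/2.
E[X] = (1/3)·(7) + (1/3)·(28/5) + (1/3)·(15/2) = 67/10.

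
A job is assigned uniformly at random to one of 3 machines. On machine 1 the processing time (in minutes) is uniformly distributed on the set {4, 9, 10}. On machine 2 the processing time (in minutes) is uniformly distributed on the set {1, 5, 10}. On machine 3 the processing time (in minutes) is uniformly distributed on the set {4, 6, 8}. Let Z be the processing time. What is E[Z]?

E[Z | machine 1] = (4+9+10)/3 = 23/3.
E[Z | machine 2] = (1+5+10)/3 = 16/3.
E[Z | machine 3] = (4+6+8)/3 = 6.
E[Z] = (1/3)·(23/3) + (1/3)·(16/3) + (1/3)·(6) = 19/3.

19/3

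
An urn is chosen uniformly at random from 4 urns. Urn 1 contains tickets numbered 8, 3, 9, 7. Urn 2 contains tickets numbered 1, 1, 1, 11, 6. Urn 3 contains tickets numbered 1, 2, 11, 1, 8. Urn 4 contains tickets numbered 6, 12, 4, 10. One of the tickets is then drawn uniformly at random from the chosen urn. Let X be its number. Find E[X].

E[X | urn 1] = (8+3+9+7)/4 = 27/4.
E[X | urn 2] = (1+1+1+11+6)/5 = 4.
E[X | urn 3] = (1+2+11+1+8)/5 = 23/5.
E[X | urn 4] = (6+12+4+10)/4 = 8.
By the law of total expectation,
E[X] = (1/4)·(27/4) + (1/4)·(4) + (1/4)·(23/5) + (1/4)·(8) = 467/80.

467/80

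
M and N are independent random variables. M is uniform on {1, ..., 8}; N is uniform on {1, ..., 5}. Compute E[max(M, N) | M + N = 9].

Outcomes with M + N = 9: (4,5), (5,4), (6,3), (7,2), (8,1), each with probability 1/40.
E[max(M, N) | M + N = 9] = (5 + 5 + 6 + 7 + 8) / 5 = 31/5.

31/5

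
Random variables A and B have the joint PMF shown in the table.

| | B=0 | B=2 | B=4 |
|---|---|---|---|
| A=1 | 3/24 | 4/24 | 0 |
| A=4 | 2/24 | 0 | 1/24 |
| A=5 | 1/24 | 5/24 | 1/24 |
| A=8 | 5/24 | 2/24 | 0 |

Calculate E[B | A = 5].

2

P(A = 5) = 7/24.
Σ B·P over the event = 0·(1/24) + 2·(5/24) + 4·(1/24) = 7/12.
E[B | A = 5] = (7/12) / (7/24) = 2.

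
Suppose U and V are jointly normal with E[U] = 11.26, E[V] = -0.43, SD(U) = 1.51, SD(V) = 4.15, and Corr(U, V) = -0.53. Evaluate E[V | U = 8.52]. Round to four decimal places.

For a bivariate normal, E[V | U=x] = μ_V + ρ·(σ_V/σ_U)·(x − μ_U).
E[V | U=8.52] = -0.43 + (-0.53)·(4.15/1.51)·(8.52 − (11.26)) = -0.43 + (-1.4566)·(-2.74) = 3.5611.

3.5611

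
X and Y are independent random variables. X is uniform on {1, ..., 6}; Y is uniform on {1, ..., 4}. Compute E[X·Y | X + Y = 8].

43/3

Outcomes with X + Y = 8: (4,4), (5,3), (6,2), each with probability 1/24.
E[X·Y | X + Y = 8] = (16 + 15 + 12) / 3 = 43/3.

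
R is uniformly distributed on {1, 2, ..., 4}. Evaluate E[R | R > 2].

Given R > 2, R is equally likely to be any of {3, 4}.
E[R | R > 2] = (3 + 4) / 2 = 7/2.

7/2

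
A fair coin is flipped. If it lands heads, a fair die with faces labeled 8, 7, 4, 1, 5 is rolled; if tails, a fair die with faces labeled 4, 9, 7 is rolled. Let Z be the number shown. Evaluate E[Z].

35/6

E[Z | heads] = (8+7+4+1+5)/5 = 5.
E[Z | tails] = (4+9+7)/3 = 20/3.
By the law of total expectation,
E[Z] = (1/2)·(5) + (1/2)·(20/3) = 35/6.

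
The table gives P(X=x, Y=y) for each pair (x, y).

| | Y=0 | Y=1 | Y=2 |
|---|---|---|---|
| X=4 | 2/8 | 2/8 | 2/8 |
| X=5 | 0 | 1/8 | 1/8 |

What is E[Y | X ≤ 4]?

1

P(X ≤ 4) = 3/4.
Σ Y·P over the event = 0·(2/8) + 1·(2/8) + 2·(2/8) = 3/4.
E[Y | X ≤ 4] = (3/4) / (3/4) = 1.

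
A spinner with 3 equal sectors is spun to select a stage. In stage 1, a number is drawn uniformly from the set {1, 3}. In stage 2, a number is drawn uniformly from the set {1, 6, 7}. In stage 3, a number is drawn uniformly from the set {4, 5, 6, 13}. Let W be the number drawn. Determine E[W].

41/9

E[W | stage 1] = (1+3)/2 = 2.
E[W | stage 2] = (1+6+7)/3 = 14/3.
E[W | stage 3] = (4+5+6+13)/4 = 7.
E[W] = (1/3)·(2) + (1/3)·(14/3) + (1/3)·(7) = 41/9.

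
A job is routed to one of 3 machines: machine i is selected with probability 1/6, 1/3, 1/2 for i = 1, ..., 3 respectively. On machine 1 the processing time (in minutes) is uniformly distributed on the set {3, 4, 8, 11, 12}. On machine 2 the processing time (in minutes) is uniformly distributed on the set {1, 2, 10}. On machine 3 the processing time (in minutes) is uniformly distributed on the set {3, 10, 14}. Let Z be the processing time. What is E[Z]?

649/90

E[Z | machine 1] = (3+4+8+11+12)/5 = 38/5.
E[Z | machine 2] = (1+2+10)/3 = 13/3.
E[Z | machine 3] = (3+10+14)/3 = 9.
E[Z] = (1/6)·(38/5) + (1/3)·(13/3) + (1/2)·(9) = 649/90.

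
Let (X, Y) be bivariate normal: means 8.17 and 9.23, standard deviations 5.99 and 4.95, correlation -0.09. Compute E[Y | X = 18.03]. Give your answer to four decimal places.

8.4967

The regression of Y on X has slope ρ·σ_Y/σ_X and passes through (μ_X, μ_Y).
E[Y | X=18.03] = 9.23 + (-0.09)·(4.95/5.99)·(18.03 − (8.17)) = 9.23 + (-0.074374)·(9.86) = 8.4967.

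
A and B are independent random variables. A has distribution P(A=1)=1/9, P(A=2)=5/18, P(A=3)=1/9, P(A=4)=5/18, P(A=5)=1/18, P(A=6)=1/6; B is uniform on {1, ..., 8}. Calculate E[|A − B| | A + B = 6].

P(A + B = 6) = 5/48.
Summing |A−B|·P(x,y) over outcomes with A + B = 6 gives 2/9.
E[|A − B| | A + B = 6] = (2/9) / (5/48) = 32/15.

32/15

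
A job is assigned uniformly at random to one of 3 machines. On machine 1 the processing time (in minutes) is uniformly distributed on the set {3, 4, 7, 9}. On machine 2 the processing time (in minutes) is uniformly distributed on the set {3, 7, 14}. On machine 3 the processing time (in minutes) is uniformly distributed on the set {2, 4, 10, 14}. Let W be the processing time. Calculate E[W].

E[W | machine 1] = (3+4+7+9)/4 = 23/4.
E[W | machine 2] = (3+7+14)/3 = 8.
E[W | machine 3] = (2+4+10+14)/4 = 15/2.
By the law of total expectation,
E[W] = (1/3)·(23/4) + (1/3)·(8) + (1/3)·(15/2) = 85/12.

85/12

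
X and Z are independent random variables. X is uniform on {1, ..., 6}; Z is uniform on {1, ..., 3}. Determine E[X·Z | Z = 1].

7/2

Outcomes with Z = 1: (1,1), (2,1), (3,1), (4,1), (5,1), (6,1), each with probability 1/18.
E[X·Z | Z = 1] = (1 + 2 + 3 + 4 + 5 + 6) / 6 = 7/2.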